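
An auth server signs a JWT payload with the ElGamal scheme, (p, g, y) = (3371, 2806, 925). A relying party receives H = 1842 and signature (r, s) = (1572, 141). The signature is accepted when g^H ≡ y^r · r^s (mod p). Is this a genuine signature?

Left side g^H mod p:
2806^1842 mod 3371 = 1131
Right side y^r · r^s mod p:
925^1572 mod 3371 = 1780
1572^141 mod 3371 = 2837
1780·2837 = 5049860 ≡ 102 (mod 3371)
1131 ≠ 102, so verification fails.

forged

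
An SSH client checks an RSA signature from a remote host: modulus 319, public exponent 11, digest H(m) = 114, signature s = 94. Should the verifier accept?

reject

s^2 ≡ 94^2 = 8836 ≡ 223
s^4 ≡ 223^2 = 49729 ≡ 284
s^8 ≡ 284^2 = 80656 ≡ 268
11 = 8 + 2 + 1, so s^11 ≡ 268·223·94 ≡ 226 (mod 319)
226 ≠ 114, so verification fails.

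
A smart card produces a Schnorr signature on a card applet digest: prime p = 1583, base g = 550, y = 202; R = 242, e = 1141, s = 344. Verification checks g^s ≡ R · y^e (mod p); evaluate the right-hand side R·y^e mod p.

202^1141 mod 1583 = 614
R · y^e ≡ 242·614 = 148588 ≡ 1369 (mod 1583)

1369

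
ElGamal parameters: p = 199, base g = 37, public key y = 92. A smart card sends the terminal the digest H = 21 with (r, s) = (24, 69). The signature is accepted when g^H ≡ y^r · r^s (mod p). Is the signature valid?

Left side g^H mod p:
37^2 = 1369 ≡ 175
37^4 ≡ 175^2 = 30625 ≡ 178
37^8 ≡ 178^2 = 31684 ≡ 43
37^16 ≡ 43^2 = 1849 ≡ 58
21 = 16 + 4 + 1, so 37^21 ≡ 58·178·37 ≡ 107 (mod 199)
Right side y^r · r^s mod p:
92^2 = 8464 ≡ 106
92^4 ≡ 106^2 = 11236 ≡ 92
92^8 ≡ 92^2 = 8464 ≡ 106
92^16 ≡ 106^2 = 11236 ≡ 92
24 = 16 + 8, so 92^24 ≡ 92·106 ≡ 1 (mod 199)
24^2 = 576 ≡ 178
24^4 ≡ 178^2 = 31684 ≡ 43
24^8 ≡ 43^2 = 1849 ≡ 58
24^16 ≡ 58^2 = 3364 ≡ 180
24^32 ≡ 180^2 = 32400 ≡ 162
24^64 ≡ 162^2 = 26244 ≡ 175
69 = 64 + 4 + 1, so 24^69 ≡ 175·43·24 ≡ 107 (mod 199)
1·107 = 107 ≡ 107 (mod 199)
107 ≡ 107 (mod 199), so the signature is genuine.

valid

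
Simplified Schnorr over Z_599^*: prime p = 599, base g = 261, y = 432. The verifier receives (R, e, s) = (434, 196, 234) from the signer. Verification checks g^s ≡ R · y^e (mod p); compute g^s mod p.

1

261^2 = 68121 ≡ 434
261^4 ≡ 434^2 = 188356 ≡ 270
261^8 ≡ 270^2 = 72900 ≡ 421
261^16 ≡ 421^2 = 177241 ≡ 536
261^32 ≡ 536^2 = 287296 ≡ 375
261^64 ≡ 375^2 = 140625 ≡ 459
261^128 ≡ 459^2 = 210681 ≡ 432
234 = 128 + 64 + 32 + 8 + 2, so 261^234 ≡ 432·459·375·421·434 ≡ 1 (mod 599)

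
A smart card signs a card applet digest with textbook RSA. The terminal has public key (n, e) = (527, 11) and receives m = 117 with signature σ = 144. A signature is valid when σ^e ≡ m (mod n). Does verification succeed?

Squares mod 527: σ^1≡144, σ^2≡183, σ^4≡288, σ^8≡205
11 = 8 + 2 + 1, so σ^11 ≡ 205·183·144 ≡ 410 (mod 527)
410 ≠ 117, so verification fails.

fails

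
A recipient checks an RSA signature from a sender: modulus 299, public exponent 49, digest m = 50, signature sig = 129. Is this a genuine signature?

forged

sig^2 ≡ 129^2 = 16641 ≡ 196
sig^4 ≡ 196^2 = 38416 ≡ 144
sig^8 ≡ 144^2 = 20736 ≡ 105
sig^16 ≡ 105^2 = 11025 ≡ 261
sig^32 ≡ 261^2 = 68121 ≡ 248
49 = 32 + 16 + 1, so sig^49 ≡ 248·261·129 ≡ 38 (mod 299)
The recovered value 38 does not match the digest 50.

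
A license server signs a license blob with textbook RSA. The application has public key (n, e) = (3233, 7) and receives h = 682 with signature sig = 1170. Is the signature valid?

invalid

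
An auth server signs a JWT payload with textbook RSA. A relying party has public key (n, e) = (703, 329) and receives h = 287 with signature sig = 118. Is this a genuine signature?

sig^2 ≡ 118^2 = 13924 ≡ 567
sig^4 ≡ 567^2 = 321489 ≡ 218
sig^8 ≡ 218^2 = 47524 ≡ 423
sig^16 ≡ 423^2 = 178929 ≡ 367
sig^32 ≡ 367^2 = 134689 ≡ 416
sig^64 ≡ 416^2 = 173056 ≡ 118
sig^128 ≡ 118^2 = 13924 ≡ 567
sig^256 ≡ 567^2 = 321489 ≡ 218
329 = 256 + 64 + 8 + 1, so sig^329 ≡ 218·118·423·118 ≡ 416 (mod 703)
The recovered value 416 does not match the digest 287.

forged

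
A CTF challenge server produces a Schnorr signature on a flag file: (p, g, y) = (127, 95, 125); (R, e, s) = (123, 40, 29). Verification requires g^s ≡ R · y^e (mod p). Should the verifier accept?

reject

g^s mod p:
95^29 mod 127 = 95
R · y^e mod p:
125^40 mod 127 = 32
123·32 = 3936 ≡ 126 (mod 127)
95 ≠ 126; the check fails.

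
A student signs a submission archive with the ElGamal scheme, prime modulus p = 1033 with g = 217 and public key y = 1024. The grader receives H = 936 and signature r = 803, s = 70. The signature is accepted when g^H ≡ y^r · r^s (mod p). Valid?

yes

Left side g^H mod p:
217^2 = 47089 ≡ 604
217^4 ≡ 604^2 = 364816 ≡ 167
217^8 ≡ 167^2 = 27889 ≡ 1031
217^16 ≡ 1031^2 = 1062961 ≡ 4
217^32 ≡ 4^2 = 16
217^64 ≡ 16^2 = 256
217^128 ≡ 256^2 = 65536 ≡ 457
217^256 ≡ 457^2 = 208849 ≡ 183
217^512 ≡ 183^2 = 33489 ≡ 433
936 = 512 + 256 + 128 + 32 + 8, so 217^936 ≡ 433·183·457·16·1031 ≡ 373 (mod 1033)
Right side y^r · r^s mod p:
1024^2 = 1048576 ≡ 81
1024^4 ≡ 81^2 = 6561 ≡ 363
1024^8 ≡ 363^2 = 131769 ≡ 578
1024^16 ≡ 578^2 = 334084 ≡ 425
1024^32 ≡ 425^2 = 180625 ≡ 883
1024^64 ≡ 883^2 = 779689 ≡ 807
1024^128 ≡ 807^2 = 651249 ≡ 459
1024^256 ≡ 459^2 = 210681 ≡ 982
1024^512 ≡ 982^2 = 964324 ≡ 535
803 = 512 + 256 + 32 + 2 + 1, so 1024^803 ≡ 535·982·883·81·1024 ≡ 183 (mod 1033)
803^2 = 644809 ≡ 217
803^4 ≡ 217^2 = 47089 ≡ 604
803^8 ≡ 604^2 = 364816 ≡ 167
803^16 ≡ 167^2 = 27889 ≡ 1031
803^32 ≡ 1031^2 = 1062961 ≡ 4
803^64 ≡ 4^2 = 16
70 = 64 + 4 + 2, so 803^70 ≡ 16·604·217 ≡ 98 (mod 1033)
183·98 = 17934 ≡ 373 (mod 1033)
373 ≡ 373 (mod 1033), so the signature is genuine.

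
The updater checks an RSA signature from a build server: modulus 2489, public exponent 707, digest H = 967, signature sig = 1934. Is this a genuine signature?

forged

sig^707 mod 2489 = 1522
The recovered value 1522 does not match the digest 967.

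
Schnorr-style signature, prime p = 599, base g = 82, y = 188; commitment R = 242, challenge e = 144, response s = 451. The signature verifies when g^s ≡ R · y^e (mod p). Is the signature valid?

invalid

g^s mod p:
82^2 = 6724 ≡ 135
82^4 ≡ 135^2 = 18225 ≡ 255
82^8 ≡ 255^2 = 65025 ≡ 333
82^16 ≡ 333^2 = 110889 ≡ 74
82^32 ≡ 74^2 = 5476 ≡ 85
82^64 ≡ 85^2 = 7225 ≡ 37
82^128 ≡ 37^2 = 1369 ≡ 171
82^256 ≡ 171^2 = 29241 ≡ 489
451 = 256 + 128 + 64 + 2 + 1, so 82^451 ≡ 489·171·37·135·82 ≡ 416 (mod 599)
R · y^e mod p:
188^2 = 35344 ≡ 3
188^4 ≡ 3^2 = 9
188^8 ≡ 9^2 = 81
188^16 ≡ 81^2 = 6561 ≡ 571
188^32 ≡ 571^2 = 326041 ≡ 185
188^64 ≡ 185^2 = 34225 ≡ 82
188^128 ≡ 82^2 = 6724 ≡ 135
144 = 128 + 16, so 188^144 ≡ 135·571 ≡ 413 (mod 599)
242·413 = 99946 ≡ 512 (mod 599)
416 ≠ 512; the check fails.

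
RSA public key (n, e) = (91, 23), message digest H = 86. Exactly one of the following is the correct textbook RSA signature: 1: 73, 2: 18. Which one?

2

Candidate 1: Squares mod 91: 73^1≡73, 73^2≡51, 73^4≡53, 73^8≡79, 73^16≡53; 23 = 16 + 4 + 2 + 1, so 73^23 ≡ 53·53·51·73 ≡ 5 (mod 91)
Candidate 2: Squares mod 91: 18^1≡18, 18^2≡51, 18^4≡53, 18^8≡79, 18^16≡53; 23 = 16 + 4 + 2 + 1, so 18^23 ≡ 53·53·51·18 ≡ 86 (mod 91)
  → matches H = 86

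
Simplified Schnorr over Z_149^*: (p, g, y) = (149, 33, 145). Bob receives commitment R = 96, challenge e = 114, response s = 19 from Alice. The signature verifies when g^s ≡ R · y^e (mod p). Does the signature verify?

g^s mod p:
33^2 = 1089 ≡ 46
33^4 ≡ 46^2 = 2116 ≡ 30
33^8 ≡ 30^2 = 900 ≡ 6
33^16 ≡ 6^2 = 36
19 = 16 + 2 + 1, so 33^19 ≡ 36·46·33 ≡ 114 (mod 149)
R · y^e mod p:
145^2 = 21025 ≡ 16
145^4 ≡ 16^2 = 256 ≡ 107
145^8 ≡ 107^2 = 11449 ≡ 125
145^16 ≡ 125^2 = 15625 ≡ 129
145^32 ≡ 129^2 = 16641 ≡ 102
145^64 ≡ 102^2 = 10404 ≡ 123
114 = 64 + 32 + 16 + 2, so 145^114 ≡ 123·102·129·16 ≡ 85 (mod 149)
96·85 = 8160 ≡ 114 (mod 149)
114 ≡ 114 (mod 149); signature holds.

verifies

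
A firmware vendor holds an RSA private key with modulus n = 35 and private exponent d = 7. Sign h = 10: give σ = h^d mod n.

10

Squares mod 35: h^1≡10, h^2≡30, h^4≡25
7 = 4 + 2 + 1, so h^7 ≡ 25·30·10 ≡ 10 (mod 35)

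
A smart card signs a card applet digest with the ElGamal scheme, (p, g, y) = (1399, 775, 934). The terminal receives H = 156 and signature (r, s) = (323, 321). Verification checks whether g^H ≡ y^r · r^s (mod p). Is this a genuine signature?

genuine

Left side g^H mod p:
Squares mod 1399: 775^1≡775, 775^2≡454, 775^4≡463, 775^8≡322, 775^16≡158, 775^32≡1181, 775^64≡1357, 775^128≡365
156 = 128 + 16 + 8 + 4, so 775^156 ≡ 365·158·322·463 ≡ 88 (mod 1399)
Right side y^r · r^s mod p:
Squares mod 1399: 934^1≡934, 934^2≡779, 934^4≡1074, 934^8≡700, 934^16≡350, 934^32≡787, 934^64≡1011, 934^128≡851, 934^256≡918
323 = 256 + 64 + 2 + 1, so 934^323 ≡ 918·1011·779·934 ≡ 708 (mod 1399)
Squares mod 1399: 323^1≡323, 323^2≡803, 323^4≡1269, 323^8≡112, 323^16≡1352, 323^32≡810, 323^64≡1368, 323^128≡961, 323^256≡181
321 = 256 + 64 + 1, so 323^321 ≡ 181·1368·323 ≡ 751 (mod 1399)
708·751 = 531708 ≡ 88 (mod 1399)
88 ≡ 88 (mod 1399), so the signature is genuine.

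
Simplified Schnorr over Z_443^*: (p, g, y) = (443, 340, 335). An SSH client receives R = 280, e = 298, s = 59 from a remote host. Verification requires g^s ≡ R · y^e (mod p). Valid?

g^s mod p:
340^2 = 115600 ≡ 420
340^4 ≡ 420^2 = 176400 ≡ 86
340^8 ≡ 86^2 = 7396 ≡ 308
340^16 ≡ 308^2 = 94864 ≡ 62
340^32 ≡ 62^2 = 3844 ≡ 300
59 = 32 + 16 + 8 + 2 + 1, so 340^59 ≡ 300·62·308·420·340 ≡ 257 (mod 443)
R · y^e mod p:
335^2 = 112225 ≡ 146
335^4 ≡ 146^2 = 21316 ≡ 52
335^8 ≡ 52^2 = 2704 ≡ 46
335^16 ≡ 46^2 = 2116 ≡ 344
335^32 ≡ 344^2 = 118336 ≡ 55
335^64 ≡ 55^2 = 3025 ≡ 367
335^128 ≡ 367^2 = 134689 ≡ 17
335^256 ≡ 17^2 = 289
298 = 256 + 32 + 8 + 2, so 335^298 ≡ 289·55·46·146 ≡ 224 (mod 443)
280·224 = 62720 ≡ 257 (mod 443)
257 ≡ 257 (mod 443); signature holds.

yes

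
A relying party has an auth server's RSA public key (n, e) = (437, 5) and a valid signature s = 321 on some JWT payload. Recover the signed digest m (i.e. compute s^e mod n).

367

s^2 ≡ 321^2 = 103041 ≡ 346
s^4 ≡ 346^2 = 119716 ≡ 415
5 = 4 + 1, so s^5 ≡ 415·321 ≡ 367 (mod 437)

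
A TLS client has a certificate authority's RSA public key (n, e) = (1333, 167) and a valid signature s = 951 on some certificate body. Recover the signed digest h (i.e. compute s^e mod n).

241

Squares mod 1333: s^1≡951, s^2≡627, s^4≡1227, s^8≡572, s^16≡599, s^32≡224, s^64≡855, s^128≡541
167 = 128 + 32 + 4 + 2 + 1, so s^167 ≡ 541·224·1227·627·951 ≡ 241 (mod 1333)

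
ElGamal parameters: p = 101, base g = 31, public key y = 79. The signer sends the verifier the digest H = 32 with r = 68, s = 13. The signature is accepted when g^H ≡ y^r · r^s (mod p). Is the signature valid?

Left side g^H mod p:
31^32 mod 101 = 92
Right side y^r · r^s mod p:
79^68 mod 101 = 97
68^13 mod 101 = 88
97·88 = 8536 ≡ 52 (mod 101)
92 ≠ 52, so verification fails.

invalid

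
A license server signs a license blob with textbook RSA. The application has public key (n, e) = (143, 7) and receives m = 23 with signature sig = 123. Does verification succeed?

fails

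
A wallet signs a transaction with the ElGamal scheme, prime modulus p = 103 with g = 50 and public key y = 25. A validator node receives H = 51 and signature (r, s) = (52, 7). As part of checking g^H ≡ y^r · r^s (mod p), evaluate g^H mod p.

50^2 = 2500 ≡ 28
50^4 ≡ 28^2 = 784 ≡ 63
50^8 ≡ 63^2 = 3969 ≡ 55
50^16 ≡ 55^2 = 3025 ≡ 38
50^32 ≡ 38^2 = 1444 ≡ 2
51 = 32 + 16 + 2 + 1, so 50^51 ≡ 2·38·28·50 ≡ 1 (mod 103)

1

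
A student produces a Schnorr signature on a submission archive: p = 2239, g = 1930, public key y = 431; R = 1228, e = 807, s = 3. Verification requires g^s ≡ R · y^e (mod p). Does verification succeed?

g^s mod p:
1930^2 = 3724900 ≡ 1443
3 = 2 + 1, so 1930^3 ≡ 1443·1930 ≡ 1913 (mod 2239)
R · y^e mod p:
431^2 = 185761 ≡ 2163
431^4 ≡ 2163^2 = 4678569 ≡ 1298
431^8 ≡ 1298^2 = 1684804 ≡ 1076
431^16 ≡ 1076^2 = 1157776 ≡ 213
431^32 ≡ 213^2 = 45369 ≡ 589
431^64 ≡ 589^2 = 346921 ≡ 2115
431^128 ≡ 2115^2 = 4473225 ≡ 1942
431^256 ≡ 1942^2 = 3771364 ≡ 888
431^512 ≡ 888^2 = 788544 ≡ 416
807 = 512 + 256 + 32 + 4 + 2 + 1, so 431^807 ≡ 416·888·589·1298·2163·431 ≡ 444 (mod 2239)
1228·444 = 545232 ≡ 1155 (mod 2239)
1913 ≠ 1155; the check fails.

fails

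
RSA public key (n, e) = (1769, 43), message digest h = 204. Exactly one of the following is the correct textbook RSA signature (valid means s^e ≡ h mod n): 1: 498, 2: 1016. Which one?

2

Candidate 1: Squares mod 1769: 498^1≡498, 498^2≡344, 498^4≡1582, 498^8≡1358, 498^16≡866, 498^32≡1669; 43 = 32 + 8 + 2 + 1, so 498^43 ≡ 1669·1358·344·498 ≡ 701 (mod 1769)
Candidate 2: Squares mod 1769: 1016^1≡1016, 1016^2≡929, 1016^4≡1538, 1016^8≡291, 1016^16≡1538, 1016^32≡291; 43 = 32 + 8 + 2 + 1, so 1016^43 ≡ 291·291·929·1016 ≡ 204 (mod 1769)
  → matches h = 204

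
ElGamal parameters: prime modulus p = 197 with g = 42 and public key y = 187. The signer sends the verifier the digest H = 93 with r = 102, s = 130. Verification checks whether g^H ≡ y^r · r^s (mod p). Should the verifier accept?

Left side g^H mod p:
42^2 = 1764 ≡ 188
42^4 ≡ 188^2 = 35344 ≡ 81
42^8 ≡ 81^2 = 6561 ≡ 60
42^16 ≡ 60^2 = 3600 ≡ 54
42^32 ≡ 54^2 = 2916 ≡ 158
42^64 ≡ 158^2 = 24964 ≡ 142
93 = 64 + 16 + 8 + 4 + 1, so 42^93 ≡ 142·54·60·81·42 ≡ 171 (mod 197)
Right side y^r · r^s mod p:
187^2 = 34969 ≡ 100
187^4 ≡ 100^2 = 10000 ≡ 150
187^8 ≡ 150^2 = 22500 ≡ 42
187^16 ≡ 42^2 = 1764 ≡ 188
187^32 ≡ 188^2 = 35344 ≡ 81
187^64 ≡ 81^2 = 6561 ≡ 60
102 = 64 + 32 + 4 + 2, so 187^102 ≡ 60·81·150·100 ≡ 150 (mod 197)
102^2 = 10404 ≡ 160
102^4 ≡ 160^2 = 25600 ≡ 187
102^8 ≡ 187^2 = 34969 ≡ 100
102^16 ≡ 100^2 = 10000 ≡ 150
102^32 ≡ 150^2 = 22500 ≡ 42
102^64 ≡ 42^2 = 1764 ≡ 188
102^128 ≡ 188^2 = 35344 ≡ 81
130 = 128 + 2, so 102^130 ≡ 81·160 ≡ 155 (mod 197)
150·155 = 23250 ≡ 4 (mod 197)
171 ≠ 4, so verification fails.

reject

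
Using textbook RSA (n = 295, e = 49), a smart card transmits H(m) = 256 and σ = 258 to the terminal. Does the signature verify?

Squares mod 295: σ^1≡258, σ^2≡189, σ^4≡26, σ^8≡86, σ^16≡21, σ^32≡146
49 = 32 + 16 + 1, so σ^49 ≡ 146·21·258 ≡ 133 (mod 295)
σ^49 mod 295 = 133, but H(m) = 256.

does not verify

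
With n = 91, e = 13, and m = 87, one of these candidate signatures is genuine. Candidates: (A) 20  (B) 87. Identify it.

B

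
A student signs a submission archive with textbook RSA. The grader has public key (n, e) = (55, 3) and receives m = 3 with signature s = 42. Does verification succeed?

s^2 ≡ 42^2 = 1764 ≡ 4
3 = 2 + 1, so s^3 ≡ 4·42 ≡ 3 (mod 55)
Since 3 equals the digest 3, verification succeeds.

passes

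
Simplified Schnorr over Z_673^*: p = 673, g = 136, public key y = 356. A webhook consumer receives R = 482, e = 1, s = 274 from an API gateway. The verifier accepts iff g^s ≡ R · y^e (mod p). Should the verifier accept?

g^s mod p:
136^2 = 18496 ≡ 325
136^4 ≡ 325^2 = 105625 ≡ 637
136^8 ≡ 637^2 = 405769 ≡ 623
136^16 ≡ 623^2 = 388129 ≡ 481
136^32 ≡ 481^2 = 231361 ≡ 522
136^64 ≡ 522^2 = 272484 ≡ 592
136^128 ≡ 592^2 = 350464 ≡ 504
136^256 ≡ 504^2 = 254016 ≡ 295
274 = 256 + 16 + 2, so 136^274 ≡ 295·481·325 ≡ 569 (mod 673)
R · y^e mod p:
356^1 mod 673 = 356
482·356 = 171592 ≡ 650 (mod 673)
569 ≠ 650; the check fails.

reject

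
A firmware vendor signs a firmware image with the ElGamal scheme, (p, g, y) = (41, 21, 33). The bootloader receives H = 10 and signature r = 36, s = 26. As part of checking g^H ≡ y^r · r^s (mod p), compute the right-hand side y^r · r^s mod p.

33^2 = 1089 ≡ 23
33^4 ≡ 23^2 = 529 ≡ 37
33^8 ≡ 37^2 = 1369 ≡ 16
33^16 ≡ 16^2 = 256 ≡ 10
33^32 ≡ 10^2 = 100 ≡ 18
36 = 32 + 4, so 33^36 ≡ 18·37 ≡ 10 (mod 41)
36^2 = 1296 ≡ 25
36^4 ≡ 25^2 = 625 ≡ 10
36^8 ≡ 10^2 = 100 ≡ 18
36^16 ≡ 18^2 = 324 ≡ 37
26 = 16 + 8 + 2, so 36^26 ≡ 37·18·25 ≡ 4 (mod 41)
y^r · r^s ≡ 10·4 = 40 ≡ 40 (mod 41)

40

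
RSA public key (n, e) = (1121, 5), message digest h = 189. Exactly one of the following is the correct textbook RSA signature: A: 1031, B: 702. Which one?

Candidate A: Squares mod 1121: 1031^1≡1031, 1031^2≡253, 1031^4≡112; 5 = 4 + 1, so 1031^5 ≡ 112·1031 ≡ 9 (mod 1121)
Candidate B: Squares mod 1121: 702^1≡702, 702^2≡685, 702^4≡647; 5 = 4 + 1, so 702^5 ≡ 647·702 ≡ 189 (mod 1121)
  → matches h = 189

B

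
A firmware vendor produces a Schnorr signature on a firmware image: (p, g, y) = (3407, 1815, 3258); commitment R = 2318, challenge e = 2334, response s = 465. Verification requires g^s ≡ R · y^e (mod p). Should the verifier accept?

g^s mod p:
Squares mod 3407: 1815^1≡1815, 1815^2≡3063, 1815^4≡2498, 1815^8≡1787, 1815^16≡1010, 1815^32≡1407, 1815^64≡182, 1815^128≡2461, 1815^256≡2282
465 = 256 + 128 + 64 + 16 + 1, so 1815^465 ≡ 2282·2461·182·1010·1815 ≡ 2507 (mod 3407)
R · y^e mod p:
Squares mod 3407: 3258^1≡3258, 3258^2≡1759, 3258^4≡525, 3258^8≡3065, 3258^16≡1126, 3258^32≡472, 3258^64≡1329, 3258^128≡1415, 3258^256≡2316, 3258^512≡1238, 3258^1024≡2901, 3258^2048≡511
2334 = 2048 + 256 + 16 + 8 + 4 + 2, so 3258^2334 ≡ 511·2316·1126·3065·525·1759 ≡ 2901 (mod 3407)
2318·2901 = 6724518 ≡ 2507 (mod 3407)
2507 ≡ 2507 (mod 3407); signature holds.

accept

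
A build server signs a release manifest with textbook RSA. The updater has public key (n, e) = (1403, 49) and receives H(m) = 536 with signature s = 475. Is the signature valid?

Squares mod 1403: s^1≡475, s^2≡1145, s^4≡623, s^8≡901, s^16≡867, s^32≡1084
49 = 32 + 16 + 1, so s^49 ≡ 1084·867·475 ≡ 536 (mod 1403)
536 = H(m), so the signature checks out.

valid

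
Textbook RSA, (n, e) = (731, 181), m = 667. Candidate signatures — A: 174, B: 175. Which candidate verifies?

Candidate A: 174^2 = 30276 ≡ 305; 174^4 ≡ 305^2 = 93025 ≡ 188; 174^8 ≡ 188^2 = 35344 ≡ 256; 174^16 ≡ 256^2 = 65536 ≡ 477; 174^32 ≡ 477^2 = 227529 ≡ 188; 174^64 ≡ 188^2 = 35344 ≡ 256; 174^128 ≡ 256^2 = 65536 ≡ 477; 181 = 128 + 32 + 16 + 4 + 1, so 174^181 ≡ 477·188·477·188·174 ≡ 667 (mod 731)
  → matches m = 667
Candidate B: 175^2 = 30625 ≡ 654; 175^4 ≡ 654^2 = 427716 ≡ 81; 175^8 ≡ 81^2 = 6561 ≡ 713; 175^16 ≡ 713^2 = 508369 ≡ 324; 175^32 ≡ 324^2 = 104976 ≡ 443; 175^64 ≡ 443^2 = 196249 ≡ 341; 175^128 ≡ 341^2 = 116281 ≡ 52; 181 = 128 + 32 + 16 + 4 + 1, so 175^181 ≡ 52·443·324·81·175 ≡ 184 (mod 731)

A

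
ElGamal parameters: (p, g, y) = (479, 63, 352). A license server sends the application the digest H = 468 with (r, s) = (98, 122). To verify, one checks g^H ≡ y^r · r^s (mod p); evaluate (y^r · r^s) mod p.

42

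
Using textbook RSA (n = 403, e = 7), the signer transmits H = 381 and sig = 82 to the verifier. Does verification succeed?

fails

sig^2 ≡ 82^2 = 6724 ≡ 276
sig^4 ≡ 276^2 = 76176 ≡ 9
7 = 4 + 2 + 1, so sig^7 ≡ 9·276·82 ≡ 173 (mod 403)
sig^7 mod 403 = 173, but H = 381.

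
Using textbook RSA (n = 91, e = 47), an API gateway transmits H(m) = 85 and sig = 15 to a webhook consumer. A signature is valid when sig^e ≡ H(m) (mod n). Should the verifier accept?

accept

Squares mod 91: sig^1≡15, sig^2≡43, sig^4≡29, sig^8≡22, sig^16≡29, sig^32≡22
47 = 32 + 8 + 4 + 2 + 1, so sig^47 ≡ 22·22·29·43·15 ≡ 85 (mod 91)
85 = H(m), so the signature checks out.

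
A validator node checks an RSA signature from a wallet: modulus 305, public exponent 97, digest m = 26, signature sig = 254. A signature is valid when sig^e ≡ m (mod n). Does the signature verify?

sig^2 ≡ 254^2 = 64516 ≡ 161
sig^4 ≡ 161^2 = 25921 ≡ 301
sig^8 ≡ 301^2 = 90601 ≡ 16
sig^16 ≡ 16^2 = 256
sig^32 ≡ 256^2 = 65536 ≡ 266
sig^64 ≡ 266^2 = 70756 ≡ 301
97 = 64 + 32 + 1, so sig^97 ≡ 301·266·254 ≡ 279 (mod 305)
279 ≠ 26, so verification fails.

does not verify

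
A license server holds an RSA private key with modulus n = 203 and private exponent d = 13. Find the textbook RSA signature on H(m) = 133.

133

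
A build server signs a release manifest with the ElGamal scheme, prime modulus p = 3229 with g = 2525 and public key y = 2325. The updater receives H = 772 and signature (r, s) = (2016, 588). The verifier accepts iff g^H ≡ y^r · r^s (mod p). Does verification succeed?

Left side g^H mod p:
Squares mod 3229: 2525^1≡2525, 2525^2≡1579, 2525^4≡453, 2525^8≡1782, 2525^16≡1417, 2525^32≡2680, 2525^64≡1104, 2525^128≡1483, 2525^256≡340, 2525^512≡2585
772 = 512 + 256 + 4, so 2525^772 ≡ 2585·340·453 ≡ 2771 (mod 3229)
Right side y^r · r^s mod p:
Squares mod 3229: 2325^1≡2325, 2325^2≡279, 2325^4≡345, 2325^8≡2781, 2325^16≡506, 2325^32≡945, 2325^64≡1821, 2325^128≡3087, 2325^256≡790, 2325^512≡903, 2325^1024≡1701
2016 = 1024 + 512 + 256 + 128 + 64 + 32, so 2325^2016 ≡ 1701·903·790·3087·1821·945 ≡ 2416 (mod 3229)
Squares mod 3229: 2016^1≡2016, 2016^2≡2174, 2016^4≡2249, 2016^8≡1387, 2016^16≡2514, 2016^32≡1043, 2016^64≡2905, 2016^128≡1648, 2016^256≡315, 2016^512≡2355
588 = 512 + 64 + 8 + 4, so 2016^588 ≡ 2355·2905·1387·2249 ≡ 3110 (mod 3229)
2416·3110 = 7513760 ≡ 3106 (mod 3229)
2771 ≠ 3106, so verification fails.

fails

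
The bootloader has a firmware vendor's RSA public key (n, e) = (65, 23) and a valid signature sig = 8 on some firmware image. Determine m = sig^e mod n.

sig^2 ≡ 8^2 = 64
sig^4 ≡ 64^2 = 4096 ≡ 1
sig^8 ≡ 1^2 = 1
sig^16 ≡ 1^2 = 1
23 = 16 + 4 + 2 + 1, so sig^23 ≡ 1·1·64·8 ≡ 57 (mod 65)

57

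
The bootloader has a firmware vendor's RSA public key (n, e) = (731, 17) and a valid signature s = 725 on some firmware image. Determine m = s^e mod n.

351

Squares mod 731: s^1≡725, s^2≡36, s^4≡565, s^8≡509, s^16≡307
17 = 16 + 1, so s^17 ≡ 307·725 ≡ 351 (mod 731)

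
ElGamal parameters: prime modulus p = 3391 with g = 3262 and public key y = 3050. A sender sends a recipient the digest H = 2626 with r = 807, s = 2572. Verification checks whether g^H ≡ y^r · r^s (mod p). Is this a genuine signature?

forged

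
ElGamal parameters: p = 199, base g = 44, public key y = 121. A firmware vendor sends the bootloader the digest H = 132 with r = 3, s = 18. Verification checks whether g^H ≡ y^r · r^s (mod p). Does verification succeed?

fails

Left side g^H mod p:
44^2 = 1936 ≡ 145
44^4 ≡ 145^2 = 21025 ≡ 130
44^8 ≡ 130^2 = 16900 ≡ 184
44^16 ≡ 184^2 = 33856 ≡ 26
44^32 ≡ 26^2 = 676 ≡ 79
44^64 ≡ 79^2 = 6241 ≡ 72
44^128 ≡ 72^2 = 5184 ≡ 10
132 = 128 + 4, so 44^132 ≡ 10·130 ≡ 106 (mod 199)
Right side y^r · r^s mod p:
121^2 = 14641 ≡ 114
3 = 2 + 1, so 121^3 ≡ 114·121 ≡ 63 (mod 199)
3^2 = 9
3^4 ≡ 9^2 = 81
3^8 ≡ 81^2 = 6561 ≡ 193
3^16 ≡ 193^2 = 37249 ≡ 36
18 = 16 + 2, so 3^18 ≡ 36·9 ≡ 125 (mod 199)
63·125 = 7875 ≡ 114 (mod 199)
106 ≠ 114, so verification fails.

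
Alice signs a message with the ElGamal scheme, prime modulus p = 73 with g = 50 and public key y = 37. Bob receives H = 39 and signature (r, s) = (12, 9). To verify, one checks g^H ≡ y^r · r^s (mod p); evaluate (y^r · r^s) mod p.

24

Squares mod 73: 37^1≡37, 37^2≡55, 37^4≡32, 37^8≡2
12 = 8 + 4, so 37^12 ≡ 2·32 ≡ 64 (mod 73)
Squares mod 73: 12^1≡12, 12^2≡71, 12^4≡4, 12^8≡16
9 = 8 + 1, so 12^9 ≡ 16·12 ≡ 46 (mod 73)
y^r · r^s ≡ 64·46 = 2944 ≡ 24 (mod 73)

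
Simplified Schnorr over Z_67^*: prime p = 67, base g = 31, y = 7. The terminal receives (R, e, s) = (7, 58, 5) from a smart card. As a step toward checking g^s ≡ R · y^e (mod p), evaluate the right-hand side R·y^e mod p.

7^58 mod 67 = 36
R · y^e ≡ 7·36 = 252 ≡ 51 (mod 67)

51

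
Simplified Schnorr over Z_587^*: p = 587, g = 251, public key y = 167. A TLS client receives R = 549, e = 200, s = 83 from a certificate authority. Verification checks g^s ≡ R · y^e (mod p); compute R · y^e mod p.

167^2 = 27889 ≡ 300
167^4 ≡ 300^2 = 90000 ≡ 189
167^8 ≡ 189^2 = 35721 ≡ 501
167^16 ≡ 501^2 = 251001 ≡ 352
167^32 ≡ 352^2 = 123904 ≡ 47
167^64 ≡ 47^2 = 2209 ≡ 448
167^128 ≡ 448^2 = 200704 ≡ 537
200 = 128 + 64 + 8, so 167^200 ≡ 537·448·501 ≡ 453 (mod 587)
R · y^e ≡ 549·453 = 248697 ≡ 396 (mod 587)

396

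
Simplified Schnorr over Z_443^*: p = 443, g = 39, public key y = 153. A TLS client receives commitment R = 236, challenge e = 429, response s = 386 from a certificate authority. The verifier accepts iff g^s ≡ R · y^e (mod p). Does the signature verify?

g^s mod p:
39^2 = 1521 ≡ 192
39^4 ≡ 192^2 = 36864 ≡ 95
39^8 ≡ 95^2 = 9025 ≡ 165
39^16 ≡ 165^2 = 27225 ≡ 202
39^32 ≡ 202^2 = 40804 ≡ 48
39^64 ≡ 48^2 = 2304 ≡ 89
39^128 ≡ 89^2 = 7921 ≡ 390
39^256 ≡ 390^2 = 152100 ≡ 151
386 = 256 + 128 + 2, so 39^386 ≡ 151·390·192 ≡ 191 (mod 443)
R · y^e mod p:
153^2 = 23409 ≡ 373
153^4 ≡ 373^2 = 139129 ≡ 27
153^8 ≡ 27^2 = 729 ≡ 286
153^16 ≡ 286^2 = 81796 ≡ 284
153^32 ≡ 284^2 = 80656 ≡ 30
153^64 ≡ 30^2 = 900 ≡ 14
153^128 ≡ 14^2 = 196
153^256 ≡ 196^2 = 38416 ≡ 318
429 = 256 + 128 + 32 + 8 + 4 + 1, so 153^429 ≡ 318·196·30·286·27·153 ≡ 59 (mod 443)
236·59 = 13924 ≡ 191 (mod 443)
191 ≡ 191 (mod 443); signature holds.

verifies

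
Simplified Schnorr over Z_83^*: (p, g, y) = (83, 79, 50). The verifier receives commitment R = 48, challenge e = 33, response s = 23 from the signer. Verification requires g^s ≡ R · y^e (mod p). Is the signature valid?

g^s mod p:
Squares mod 83: 79^1≡79, 79^2≡16, 79^4≡7, 79^8≡49, 79^16≡77
23 = 16 + 4 + 2 + 1, so 79^23 ≡ 77·7·16·79 ≡ 32 (mod 83)
R · y^e mod p:
Squares mod 83: 50^1≡50, 50^2≡10, 50^4≡17, 50^8≡40, 50^16≡23, 50^32≡31
33 = 32 + 1, so 50^33 ≡ 31·50 ≡ 56 (mod 83)
48·56 = 2688 ≡ 32 (mod 83)
32 ≡ 32 (mod 83); signature holds.

valid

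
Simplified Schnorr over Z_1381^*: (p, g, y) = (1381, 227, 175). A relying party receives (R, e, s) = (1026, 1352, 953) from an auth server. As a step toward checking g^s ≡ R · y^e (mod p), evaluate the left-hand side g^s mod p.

227^2 = 51529 ≡ 432
227^4 ≡ 432^2 = 186624 ≡ 189
227^8 ≡ 189^2 = 35721 ≡ 1196
227^16 ≡ 1196^2 = 1430416 ≡ 1081
227^32 ≡ 1081^2 = 1168561 ≡ 235
227^64 ≡ 235^2 = 55225 ≡ 1366
227^128 ≡ 1366^2 = 1865956 ≡ 225
227^256 ≡ 225^2 = 50625 ≡ 909
227^512 ≡ 909^2 = 826281 ≡ 443
953 = 512 + 256 + 128 + 32 + 16 + 8 + 1, so 227^953 ≡ 443·909·225·235·1081·1196·227 ≡ 336 (mod 1381)

336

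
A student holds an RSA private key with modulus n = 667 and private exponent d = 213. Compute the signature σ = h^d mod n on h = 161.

h^213 mod 667 = 529

529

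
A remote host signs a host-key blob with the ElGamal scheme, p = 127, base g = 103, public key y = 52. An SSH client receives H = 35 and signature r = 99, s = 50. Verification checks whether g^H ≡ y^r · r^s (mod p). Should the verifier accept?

accept

Left side g^H mod p:
103^2 = 10609 ≡ 68
103^4 ≡ 68^2 = 4624 ≡ 52
103^8 ≡ 52^2 = 2704 ≡ 37
103^16 ≡ 37^2 = 1369 ≡ 99
103^32 ≡ 99^2 = 9801 ≡ 22
35 = 32 + 2 + 1, so 103^35 ≡ 22·68·103 ≡ 37 (mod 127)
Right side y^r · r^s mod p:
52^2 = 2704 ≡ 37
52^4 ≡ 37^2 = 1369 ≡ 99
52^8 ≡ 99^2 = 9801 ≡ 22
52^16 ≡ 22^2 = 484 ≡ 103
52^32 ≡ 103^2 = 10609 ≡ 68
52^64 ≡ 68^2 = 4624 ≡ 52
99 = 64 + 32 + 2 + 1, so 52^99 ≡ 52·68·37·52 ≡ 1 (mod 127)
99^2 = 9801 ≡ 22
99^4 ≡ 22^2 = 484 ≡ 103
99^8 ≡ 103^2 = 10609 ≡ 68
99^16 ≡ 68^2 = 4624 ≡ 52
99^32 ≡ 52^2 = 2704 ≡ 37
50 = 32 + 16 + 2, so 99^50 ≡ 37·52·22 ≡ 37 (mod 127)
1·37 = 37 ≡ 37 (mod 127)
37 ≡ 37 (mod 127), so the signature is genuine.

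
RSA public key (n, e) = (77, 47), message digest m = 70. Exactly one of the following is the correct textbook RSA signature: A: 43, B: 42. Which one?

Candidate A: 43^2 = 1849 ≡ 1; 43^4 ≡ 1^2 = 1; 43^8 ≡ 1^2 = 1; 43^16 ≡ 1^2 = 1; 43^32 ≡ 1^2 = 1; 47 = 32 + 8 + 4 + 2 + 1, so 43^47 ≡ 1·1·1·1·43 ≡ 43 (mod 77)
Candidate B: 42^2 = 1764 ≡ 70; 42^4 ≡ 70^2 = 4900 ≡ 49; 42^8 ≡ 49^2 = 2401 ≡ 14; 42^16 ≡ 14^2 = 196 ≡ 42; 42^32 ≡ 42^2 = 1764 ≡ 70; 47 = 32 + 8 + 4 + 2 + 1, so 42^47 ≡ 70·14·49·70·42 ≡ 70 (mod 77)
  → matches m = 70

B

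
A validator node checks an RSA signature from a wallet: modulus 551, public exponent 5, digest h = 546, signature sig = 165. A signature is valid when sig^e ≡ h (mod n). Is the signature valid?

sig^5 mod 551 = 546
sig^5 mod 551 = 546 matches h.

valid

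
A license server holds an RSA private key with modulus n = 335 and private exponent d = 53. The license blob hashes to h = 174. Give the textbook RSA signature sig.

159

h^2 ≡ 174^2 = 30276 ≡ 126
h^4 ≡ 126^2 = 15876 ≡ 131
h^8 ≡ 131^2 = 17161 ≡ 76
h^16 ≡ 76^2 = 5776 ≡ 81
h^32 ≡ 81^2 = 6561 ≡ 196
53 = 32 + 16 + 4 + 1, so h^53 ≡ 196·81·131·174 ≡ 159 (mod 335)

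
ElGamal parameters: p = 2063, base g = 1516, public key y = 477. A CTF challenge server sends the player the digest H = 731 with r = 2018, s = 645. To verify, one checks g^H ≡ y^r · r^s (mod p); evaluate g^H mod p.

688

1516^731 mod 2063 = 688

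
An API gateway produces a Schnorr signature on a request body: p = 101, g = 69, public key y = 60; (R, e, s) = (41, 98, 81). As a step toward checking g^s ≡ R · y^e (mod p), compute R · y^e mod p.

69

Squares mod 101: 60^1≡60, 60^2≡65, 60^4≡84, 60^8≡87, 60^16≡95, 60^32≡36, 60^64≡84
98 = 64 + 32 + 2, so 60^98 ≡ 84·36·65 ≡ 14 (mod 101)
R · y^e ≡ 41·14 = 574 ≡ 69 (mod 101)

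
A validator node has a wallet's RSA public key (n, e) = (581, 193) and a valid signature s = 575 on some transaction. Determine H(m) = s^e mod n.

127

Squares mod 581: s^1≡575, s^2≡36, s^4≡134, s^8≡526, s^16≡120, s^32≡456, s^64≡519, s^128≡358
193 = 128 + 64 + 1, so s^193 ≡ 358·519·575 ≡ 127 (mod 581)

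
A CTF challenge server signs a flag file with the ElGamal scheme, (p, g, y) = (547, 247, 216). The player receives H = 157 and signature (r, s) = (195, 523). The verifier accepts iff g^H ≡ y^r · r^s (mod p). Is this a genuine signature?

Left side g^H mod p:
247^2 = 61009 ≡ 292
247^4 ≡ 292^2 = 85264 ≡ 479
247^8 ≡ 479^2 = 229441 ≡ 248
247^16 ≡ 248^2 = 61504 ≡ 240
247^32 ≡ 240^2 = 57600 ≡ 165
247^64 ≡ 165^2 = 27225 ≡ 422
247^128 ≡ 422^2 = 178084 ≡ 309
157 = 128 + 16 + 8 + 4 + 1, so 247^157 ≡ 309·240·248·479·247 ≡ 149 (mod 547)
Right side y^r · r^s mod p:
216^2 = 46656 ≡ 161
216^4 ≡ 161^2 = 25921 ≡ 212
216^8 ≡ 212^2 = 44944 ≡ 90
216^16 ≡ 90^2 = 8100 ≡ 442
216^32 ≡ 442^2 = 195364 ≡ 85
216^64 ≡ 85^2 = 7225 ≡ 114
216^128 ≡ 114^2 = 12996 ≡ 415
195 = 128 + 64 + 2 + 1, so 216^195 ≡ 415·114·161·216 ≡ 182 (mod 547)
195^2 = 38025 ≡ 282
195^4 ≡ 282^2 = 79524 ≡ 209
195^8 ≡ 209^2 = 43681 ≡ 468
195^16 ≡ 468^2 = 219024 ≡ 224
195^32 ≡ 224^2 = 50176 ≡ 399
195^64 ≡ 399^2 = 159201 ≡ 24
195^128 ≡ 24^2 = 576 ≡ 29
195^256 ≡ 29^2 = 841 ≡ 294
195^512 ≡ 294^2 = 86436 ≡ 10
523 = 512 + 8 + 2 + 1, so 195^523 ≡ 10·468·282·195 ≡ 93 (mod 547)
182·93 = 16926 ≡ 516 (mod 547)
149 ≠ 516, so verification fails.

forged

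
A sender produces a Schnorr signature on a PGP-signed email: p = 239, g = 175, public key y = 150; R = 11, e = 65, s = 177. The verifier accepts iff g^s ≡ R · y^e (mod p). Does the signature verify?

does not verify

g^s mod p:
175^2 = 30625 ≡ 33
175^4 ≡ 33^2 = 1089 ≡ 133
175^8 ≡ 133^2 = 17689 ≡ 3
175^16 ≡ 3^2 = 9
175^32 ≡ 9^2 = 81
175^64 ≡ 81^2 = 6561 ≡ 108
175^128 ≡ 108^2 = 11664 ≡ 192
177 = 128 + 32 + 16 + 1, so 175^177 ≡ 192·81·9·175 ≡ 7 (mod 239)
R · y^e mod p:
150^2 = 22500 ≡ 34
150^4 ≡ 34^2 = 1156 ≡ 200
150^8 ≡ 200^2 = 40000 ≡ 87
150^16 ≡ 87^2 = 7569 ≡ 160
150^32 ≡ 160^2 = 25600 ≡ 27
150^64 ≡ 27^2 = 729 ≡ 12
65 = 64 + 1, so 150^65 ≡ 12·150 ≡ 127 (mod 239)
11·127 = 1397 ≡ 202 (mod 239)
7 ≠ 202; the check fails.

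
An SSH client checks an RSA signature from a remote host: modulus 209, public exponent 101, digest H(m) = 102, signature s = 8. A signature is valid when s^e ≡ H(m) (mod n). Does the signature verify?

s^101 mod 209 = 107
s^101 mod 209 = 107, but H(m) = 102.

does not verify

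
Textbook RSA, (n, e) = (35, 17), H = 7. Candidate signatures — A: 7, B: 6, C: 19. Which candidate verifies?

Candidate A: Squares mod 35: 7^1≡7, 7^2≡14, 7^4≡21, 7^8≡21, 7^16≡21; 17 = 16 + 1, so 7^17 ≡ 21·7 ≡ 7 (mod 35)
  → matches H = 7
Candidate B: Squares mod 35: 6^1≡6, 6^2≡1, 6^4≡1, 6^8≡1, 6^16≡1; 17 = 16 + 1, so 6^17 ≡ 1·6 ≡ 6 (mod 35)
Candidate C: Squares mod 35: 19^1≡19, 19^2≡11, 19^4≡16, 19^8≡11, 19^16≡16; 17 = 16 + 1, so 19^17 ≡ 16·19 ≡ 24 (mod 35)

A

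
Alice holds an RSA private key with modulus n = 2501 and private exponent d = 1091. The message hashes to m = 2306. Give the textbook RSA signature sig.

1937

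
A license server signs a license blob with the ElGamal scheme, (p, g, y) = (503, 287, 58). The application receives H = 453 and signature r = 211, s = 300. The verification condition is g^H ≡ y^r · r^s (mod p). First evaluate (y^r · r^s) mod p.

382

58^2 = 3364 ≡ 346
58^4 ≡ 346^2 = 119716 ≡ 2
58^8 ≡ 2^2 = 4
58^16 ≡ 4^2 = 16
58^32 ≡ 16^2 = 256
58^64 ≡ 256^2 = 65536 ≡ 146
58^128 ≡ 146^2 = 21316 ≡ 190
211 = 128 + 64 + 16 + 2 + 1, so 58^211 ≡ 190·146·16·346·58 ≡ 475 (mod 503)
211^2 = 44521 ≡ 257
211^4 ≡ 257^2 = 66049 ≡ 156
211^8 ≡ 156^2 = 24336 ≡ 192
211^16 ≡ 192^2 = 36864 ≡ 145
211^32 ≡ 145^2 = 21025 ≡ 402
211^64 ≡ 402^2 = 161604 ≡ 141
211^128 ≡ 141^2 = 19881 ≡ 264
211^256 ≡ 264^2 = 69696 ≡ 282
300 = 256 + 32 + 8 + 4, so 211^300 ≡ 282·402·192·156 ≡ 166 (mod 503)
y^r · r^s ≡ 475·166 = 78850 ≡ 382 (mod 503)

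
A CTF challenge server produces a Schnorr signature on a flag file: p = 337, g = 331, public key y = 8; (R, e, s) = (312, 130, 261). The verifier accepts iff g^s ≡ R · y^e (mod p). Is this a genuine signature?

genuine

g^s mod p:
331^2 = 109561 ≡ 36
331^4 ≡ 36^2 = 1296 ≡ 285
331^8 ≡ 285^2 = 81225 ≡ 8
331^16 ≡ 8^2 = 64
331^32 ≡ 64^2 = 4096 ≡ 52
331^64 ≡ 52^2 = 2704 ≡ 8
331^128 ≡ 8^2 = 64
331^256 ≡ 64^2 = 4096 ≡ 52
261 = 256 + 4 + 1, so 331^261 ≡ 52·285·331 ≡ 48 (mod 337)
R · y^e mod p:
8^2 = 64
8^4 ≡ 64^2 = 4096 ≡ 52
8^8 ≡ 52^2 = 2704 ≡ 8
8^16 ≡ 8^2 = 64
8^32 ≡ 64^2 = 4096 ≡ 52
8^64 ≡ 52^2 = 2704 ≡ 8
8^128 ≡ 8^2 = 64
130 = 128 + 2, so 8^130 ≡ 64·64 ≡ 52 (mod 337)
312·52 = 16224 ≡ 48 (mod 337)
48 ≡ 48 (mod 337); signature holds.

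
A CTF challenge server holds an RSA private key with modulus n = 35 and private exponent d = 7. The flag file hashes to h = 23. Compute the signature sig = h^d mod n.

h^2 ≡ 23^2 = 529 ≡ 4
h^4 ≡ 4^2 = 16
7 = 4 + 2 + 1, so h^7 ≡ 16·4·23 ≡ 2 (mod 35)

2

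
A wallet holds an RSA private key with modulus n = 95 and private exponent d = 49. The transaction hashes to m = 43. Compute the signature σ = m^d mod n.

93

Squares mod 95: m^1≡43, m^2≡44, m^4≡36, m^8≡61, m^16≡16, m^32≡66
49 = 32 + 16 + 1, so m^49 ≡ 66·16·43 ≡ 93 (mod 95)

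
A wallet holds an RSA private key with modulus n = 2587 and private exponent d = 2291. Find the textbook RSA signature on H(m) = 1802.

1331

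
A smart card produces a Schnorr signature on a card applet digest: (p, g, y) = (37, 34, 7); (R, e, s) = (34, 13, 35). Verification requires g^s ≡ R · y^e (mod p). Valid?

yes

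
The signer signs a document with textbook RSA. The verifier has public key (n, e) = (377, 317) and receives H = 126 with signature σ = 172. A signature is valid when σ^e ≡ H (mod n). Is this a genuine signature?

σ^2 ≡ 172^2 = 29584 ≡ 178
σ^4 ≡ 178^2 = 31684 ≡ 16
σ^8 ≡ 16^2 = 256
σ^16 ≡ 256^2 = 65536 ≡ 315
σ^32 ≡ 315^2 = 99225 ≡ 74
σ^64 ≡ 74^2 = 5476 ≡ 198
σ^128 ≡ 198^2 = 39204 ≡ 373
σ^256 ≡ 373^2 = 139129 ≡ 16
317 = 256 + 32 + 16 + 8 + 4 + 1, so σ^317 ≡ 16·74·315·256·16·172 ≡ 126 (mod 377)
126 = H, so the signature checks out.

genuine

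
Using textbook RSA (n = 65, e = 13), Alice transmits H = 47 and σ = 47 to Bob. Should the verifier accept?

accept

σ^13 mod 65 = 47
Since 47 equals the digest 47, verification succeeds.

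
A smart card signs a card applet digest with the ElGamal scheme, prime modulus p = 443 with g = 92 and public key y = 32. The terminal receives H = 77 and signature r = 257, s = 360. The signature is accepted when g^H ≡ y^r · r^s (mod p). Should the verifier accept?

Left side g^H mod p:
92^2 = 8464 ≡ 47
92^4 ≡ 47^2 = 2209 ≡ 437
92^8 ≡ 437^2 = 190969 ≡ 36
92^16 ≡ 36^2 = 1296 ≡ 410
92^32 ≡ 410^2 = 168100 ≡ 203
92^64 ≡ 203^2 = 41209 ≡ 10
77 = 64 + 8 + 4 + 1, so 92^77 ≡ 10·36·437·92 ≡ 187 (mod 443)
Right side y^r · r^s mod p:
32^2 = 1024 ≡ 138
32^4 ≡ 138^2 = 19044 ≡ 438
32^8 ≡ 438^2 = 191844 ≡ 25
32^16 ≡ 25^2 = 625 ≡ 182
32^32 ≡ 182^2 = 33124 ≡ 342
32^64 ≡ 342^2 = 116964 ≡ 12
32^128 ≡ 12^2 = 144
32^256 ≡ 144^2 = 20736 ≡ 358
257 = 256 + 1, so 32^257 ≡ 358·32 ≡ 381 (mod 443)
257^2 = 66049 ≡ 42
257^4 ≡ 42^2 = 1764 ≡ 435
257^8 ≡ 435^2 = 189225 ≡ 64
257^16 ≡ 64^2 = 4096 ≡ 109
257^32 ≡ 109^2 = 11881 ≡ 363
257^64 ≡ 363^2 = 131769 ≡ 198
257^128 ≡ 198^2 = 39204 ≡ 220
257^256 ≡ 220^2 = 48400 ≡ 113
360 = 256 + 64 + 32 + 8, so 257^360 ≡ 113·198·363·64 ≡ 47 (mod 443)
381·47 = 17907 ≡ 187 (mod 443)
187 ≡ 187 (mod 443), so the signature is genuine.

accept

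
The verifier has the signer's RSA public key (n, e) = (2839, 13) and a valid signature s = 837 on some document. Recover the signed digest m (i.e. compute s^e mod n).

s^2 ≡ 837^2 = 700569 ≡ 2175
s^4 ≡ 2175^2 = 4730625 ≡ 851
s^8 ≡ 851^2 = 724201 ≡ 256
13 = 8 + 4 + 1, so s^13 ≡ 256·851·837 ≡ 2180 (mod 2839)

2180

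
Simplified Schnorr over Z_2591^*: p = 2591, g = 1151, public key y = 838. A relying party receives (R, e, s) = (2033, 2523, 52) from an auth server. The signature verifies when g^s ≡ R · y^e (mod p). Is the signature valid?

invalid

g^s mod p:
1151^52 mod 2591 = 1302
R · y^e mod p:
838^2523 mod 2591 = 2170
2033·2170 = 4411610 ≡ 1728 (mod 2591)
1302 ≠ 1728; the check fails.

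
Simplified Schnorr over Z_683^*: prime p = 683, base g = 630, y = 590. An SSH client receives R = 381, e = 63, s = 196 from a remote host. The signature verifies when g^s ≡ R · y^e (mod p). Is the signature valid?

g^s mod p:
630^2 = 396900 ≡ 77
630^4 ≡ 77^2 = 5929 ≡ 465
630^8 ≡ 465^2 = 216225 ≡ 397
630^16 ≡ 397^2 = 157609 ≡ 519
630^32 ≡ 519^2 = 269361 ≡ 259
630^64 ≡ 259^2 = 67081 ≡ 147
630^128 ≡ 147^2 = 21609 ≡ 436
196 = 128 + 64 + 4, so 630^196 ≡ 436·147·465 ≡ 75 (mod 683)
R · y^e mod p:
590^2 = 348100 ≡ 453
590^4 ≡ 453^2 = 205209 ≡ 309
590^8 ≡ 309^2 = 95481 ≡ 544
590^16 ≡ 544^2 = 295936 ≡ 197
590^32 ≡ 197^2 = 38809 ≡ 561
63 = 32 + 16 + 8 + 4 + 2 + 1, so 590^63 ≡ 561·197·544·309·453·590 ≡ 97 (mod 683)
381·97 = 36957 ≡ 75 (mod 683)
75 ≡ 75 (mod 683); signature holds.

valid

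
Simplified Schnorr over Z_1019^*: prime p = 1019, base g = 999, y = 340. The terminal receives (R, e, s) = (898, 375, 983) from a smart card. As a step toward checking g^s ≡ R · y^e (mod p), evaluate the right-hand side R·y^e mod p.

870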